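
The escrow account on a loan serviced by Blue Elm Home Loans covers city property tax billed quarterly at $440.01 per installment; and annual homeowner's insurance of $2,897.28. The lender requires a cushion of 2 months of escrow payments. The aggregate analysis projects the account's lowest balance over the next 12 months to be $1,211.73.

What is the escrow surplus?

$435.51

City property tax = $440.01 × 4 = $1,760.04 annually
Homeowner's insurance = $2,897.28 annually
Total per year = $4,657.32
Base monthly escrow = $4,657.32 ÷ 12 = $388.11
Required cushion = 2 × $388.11 = $776.22
Excess over cushion: $1,211.73 − $776.22 = $435.51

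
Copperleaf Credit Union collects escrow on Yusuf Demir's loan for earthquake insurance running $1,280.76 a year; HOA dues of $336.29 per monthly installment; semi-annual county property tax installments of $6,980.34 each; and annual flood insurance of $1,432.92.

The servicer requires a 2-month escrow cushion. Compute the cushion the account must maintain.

$3,451.64

Earthquake insurance = $1,280.76 annually
HOA dues = $336.29 × 12 = $4,035.48 annually
County property tax = $6,980.34 × 2 = $13,960.68 annually
Flood insurance = $1,432.92 annually
Total per year = $1,280.76 + $4,035.48 + $13,960.68 + $1,432.92 = $20,709.84
Monthly = $20,709.84 ÷ 12 = $1,725.82
Cushion = 2 × $1,725.82 = $3,451.64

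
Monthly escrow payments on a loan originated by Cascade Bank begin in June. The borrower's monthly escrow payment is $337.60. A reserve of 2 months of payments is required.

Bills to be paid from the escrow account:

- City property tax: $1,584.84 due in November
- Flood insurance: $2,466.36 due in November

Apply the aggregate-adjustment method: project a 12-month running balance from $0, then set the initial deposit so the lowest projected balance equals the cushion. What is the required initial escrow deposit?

Cushion = 2 × $337.60 = $675.20
Trial balance (start $0, +$337.60 each month, − disbursements):
  Jun: +$337.60 → $337.60
  Jul: +$337.60 → $675.20
  Aug: +$337.60 → $1,012.80
  Sep: +$337.60 → $1,350.40
  Oct: +$337.60 → $1,688.00
  Nov: +$337.60 − $4,051.20 → -$2,025.60
  Dec: +$337.60 → -$1,688.00
  Jan: +$337.60 → -$1,350.40
  Feb: +$337.60 → -$1,012.80
  Mar: +$337.60 → -$675.20
  Apr: +$337.60 → -$337.60
  May: +$337.60 → $0.00
Lowest trial balance = -$2,025.60 (Nov)
Initial deposit = cushion − low point = $675.20 − (-$2,025.60) = $2,700.80

$2,700.80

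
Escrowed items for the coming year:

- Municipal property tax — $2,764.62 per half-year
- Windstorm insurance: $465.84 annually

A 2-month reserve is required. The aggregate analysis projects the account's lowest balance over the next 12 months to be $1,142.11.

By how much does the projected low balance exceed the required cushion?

$142.93

Municipal property tax — $2,764.62 × 2 = $5,529.24 per year
Windstorm insurance — $465.84 per year
Combined annual = $5,995.08
Per month = $5,995.08 / 12 = $499.59
Required reserve = 2 × $499.59 = $999.18
Excess over cushion: $1,142.11 − $999.18 = $142.93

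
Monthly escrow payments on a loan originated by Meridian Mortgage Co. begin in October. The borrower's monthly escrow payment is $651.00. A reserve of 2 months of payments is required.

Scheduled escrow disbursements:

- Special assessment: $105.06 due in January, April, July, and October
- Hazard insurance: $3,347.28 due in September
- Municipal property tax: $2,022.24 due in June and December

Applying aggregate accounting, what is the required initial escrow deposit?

Cushion = 2 × $651.00 = $1,302.00
Trial balance (start $0, +$651.00 each month, − disbursements):
  Oct: +$651.00 − $105.06 → $545.94
  Nov: +$651.00 → $1,196.94
  Dec: +$651.00 − $2,022.24 → -$174.30
  Jan: +$651.00 − $105.06 → $371.64
  Feb: +$651.00 → $1,022.64
  Mar: +$651.00 → $1,673.64
  Apr: +$651.00 − $105.06 → $2,219.58
  May: +$651.00 → $2,870.58
  Jun: +$651.00 − $2,022.24 → $1,499.34
  Jul: +$651.00 − $105.06 → $2,045.28
  Aug: +$651.00 → $2,696.28
  Sep: +$651.00 − $3,347.28 → $0.00
Lowest trial balance = -$174.30 (Dec)
Initial deposit = cushion − low point = $1,302.00 − (-$174.30) = $1,476.30

$1,476.30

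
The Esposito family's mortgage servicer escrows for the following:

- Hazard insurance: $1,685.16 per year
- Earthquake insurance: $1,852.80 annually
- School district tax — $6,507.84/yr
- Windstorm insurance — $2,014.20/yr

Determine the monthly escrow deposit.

$1,005.00

Hazard insurance: $1,685.16 annually
Earthquake insurance: $1,852.80 annually
School district tax: $6,507.84 annually
Windstorm insurance: $2,014.20 annually
Annual escrow total = $1,685.16 + $1,852.80 + $6,507.84 + $2,014.20 = $12,060.00
Monthly escrow = $12,060.00 ÷ 12 = $1,005.00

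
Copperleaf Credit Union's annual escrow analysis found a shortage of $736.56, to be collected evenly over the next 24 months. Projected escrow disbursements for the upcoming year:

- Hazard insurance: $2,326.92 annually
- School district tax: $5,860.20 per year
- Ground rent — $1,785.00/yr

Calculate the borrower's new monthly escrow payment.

Hazard insurance — $2,326.92 per year
School district tax — $5,860.20 per year
Ground rent — $1,785.00 per year
Annual escrow total = $9,972.12
Monthly = $9,972.12 ÷ 12 = $831.01
Shortage per month = $736.56 ÷ 24 = $30.69
New monthly escrow = $831.01 + $30.69 = $861.70

$861.70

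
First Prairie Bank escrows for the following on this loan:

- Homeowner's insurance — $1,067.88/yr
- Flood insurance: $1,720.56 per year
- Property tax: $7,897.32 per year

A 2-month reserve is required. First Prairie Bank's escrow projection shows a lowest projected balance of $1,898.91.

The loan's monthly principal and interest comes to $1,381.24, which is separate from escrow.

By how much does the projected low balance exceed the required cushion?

Homeowner's insurance: $1,067.88
Flood insurance: $1,720.56
Property tax: $7,897.32
Total annual escrow = $10,685.76
Monthly escrow = $10,685.76 ÷ 12 = $890.48
Cushion = 2 × $890.48 = $1,780.96
Excess over cushion: $1,898.91 − $1,780.96 = $117.95

$117.95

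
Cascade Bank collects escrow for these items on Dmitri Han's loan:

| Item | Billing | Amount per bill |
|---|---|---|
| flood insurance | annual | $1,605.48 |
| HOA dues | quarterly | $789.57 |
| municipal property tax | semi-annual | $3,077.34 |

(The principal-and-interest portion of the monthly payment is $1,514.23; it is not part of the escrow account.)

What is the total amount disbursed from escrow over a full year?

$10,918.44

Flood insurance: $1,605.48 per year
HOA dues: $789.57 × 4 = $3,158.28 per year
Municipal property tax: $3,077.34 × 2 = $6,154.68 per year
Yearly total = $1,605.48 + $3,158.28 + $6,154.68 = $10,918.44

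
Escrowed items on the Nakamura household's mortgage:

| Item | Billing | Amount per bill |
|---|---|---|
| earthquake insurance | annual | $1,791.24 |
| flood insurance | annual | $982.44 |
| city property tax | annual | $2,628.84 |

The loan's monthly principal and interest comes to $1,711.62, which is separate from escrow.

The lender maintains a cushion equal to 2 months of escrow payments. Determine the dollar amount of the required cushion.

Earthquake insurance — $1,791.24 annually
Flood insurance — $982.44 annually
City property tax — $2,628.84 annually
Yearly total = $1,791.24 + $982.44 + $2,628.84 = $5,402.52
Per month = $5,402.52 / 12 = $450.21
Reserve = 2 × $450.21 = $900.42

$900.42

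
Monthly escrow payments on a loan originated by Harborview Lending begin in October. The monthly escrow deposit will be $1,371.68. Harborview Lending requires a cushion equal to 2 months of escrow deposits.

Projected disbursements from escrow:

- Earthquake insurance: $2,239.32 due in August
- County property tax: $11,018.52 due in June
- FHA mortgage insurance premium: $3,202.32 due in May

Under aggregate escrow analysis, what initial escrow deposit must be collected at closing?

Cushion = 2 × $1,371.68 = $2,743.36
Trial balance (start $0, +$1,371.68 each month, − disbursements):
  Oct: +$1,371.68 → $1,371.68
  Nov: +$1,371.68 → $2,743.36
  Dec: +$1,371.68 → $4,115.04
  Jan: +$1,371.68 → $5,486.72
  Feb: +$1,371.68 → $6,858.40
  Mar: +$1,371.68 → $8,230.08
  Apr: +$1,371.68 → $9,601.76
  May: +$1,371.68 − $3,202.32 → $7,771.12
  Jun: +$1,371.68 − $11,018.52 → -$1,875.72
  Jul: +$1,371.68 → -$504.04
  Aug: +$1,371.68 − $2,239.32 → -$1,371.68
  Sep: +$1,371.68 → $0.00
Lowest trial balance = -$1,875.72 (Jun)
Initial deposit = cushion − low point = $2,743.36 − (-$1,875.72) = $4,619.08

$4,619.08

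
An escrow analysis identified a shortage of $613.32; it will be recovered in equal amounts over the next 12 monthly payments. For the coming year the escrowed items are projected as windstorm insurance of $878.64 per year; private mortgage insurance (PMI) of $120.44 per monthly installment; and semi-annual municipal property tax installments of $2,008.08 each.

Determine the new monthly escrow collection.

Windstorm insurance — $878.64
Private mortgage insurance (PMI) — $120.44 × 12 = $1,445.28
Municipal property tax — $2,008.08 × 2 = $4,016.16
Total annual escrow = $878.64 + $1,445.28 + $4,016.16 = $6,340.08
Monthly = $6,340.08 ÷ 12 = $528.34
Shortage spread = $613.32 ÷ 12 = $51.11/mo
Adjusted monthly = $528.34 + $51.11 = $579.45

$579.45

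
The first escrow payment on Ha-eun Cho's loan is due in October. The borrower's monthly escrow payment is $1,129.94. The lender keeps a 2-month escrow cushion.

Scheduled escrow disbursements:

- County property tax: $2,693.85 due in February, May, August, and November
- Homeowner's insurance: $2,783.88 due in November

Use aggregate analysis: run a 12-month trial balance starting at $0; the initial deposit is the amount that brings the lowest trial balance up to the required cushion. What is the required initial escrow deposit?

$5,477.73

Cushion = 2 × $1,129.94 = $2,259.88
Trial balance (start $0, +$1,129.94 each month, − disbursements):
  Oct: +$1,129.94 → $1,129.94
  Nov: +$1,129.94 − $5,477.73 → -$3,217.85
  Dec: +$1,129.94 → -$2,087.91
  Jan: +$1,129.94 → -$957.97
  Feb: +$1,129.94 − $2,693.85 → -$2,521.88
  Mar: +$1,129.94 → -$1,391.94
  Apr: +$1,129.94 → -$262.00
  May: +$1,129.94 − $2,693.85 → -$1,825.91
  Jun: +$1,129.94 → -$695.97
  Jul: +$1,129.94 → $433.97
  Aug: +$1,129.94 − $2,693.85 → -$1,129.94
  Sep: +$1,129.94 → $0.00
Lowest trial balance = -$3,217.85 (Nov)
Initial deposit = cushion − low point = $2,259.88 − (-$3,217.85) = $5,477.73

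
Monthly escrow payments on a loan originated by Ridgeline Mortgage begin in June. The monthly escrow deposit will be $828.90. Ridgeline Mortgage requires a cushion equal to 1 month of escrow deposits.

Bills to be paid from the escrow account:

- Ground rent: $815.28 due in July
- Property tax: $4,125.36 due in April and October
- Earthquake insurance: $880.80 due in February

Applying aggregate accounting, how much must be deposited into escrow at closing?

$1,657.80

Cushion = 1 × $828.90 = $828.90
Trial balance (start $0, +$828.90 each month, − disbursements):
  Jun: +$828.90 → $828.90
  Jul: +$828.90 − $815.28 → $842.52
  Aug: +$828.90 → $1,671.42
  Sep: +$828.90 → $2,500.32
  Oct: +$828.90 − $4,125.36 → -$796.14
  Nov: +$828.90 → $32.76
  Dec: +$828.90 → $861.66
  Jan: +$828.90 → $1,690.56
  Feb: +$828.90 − $880.80 → $1,638.66
  Mar: +$828.90 → $2,467.56
  Apr: +$828.90 − $4,125.36 → -$828.90
  May: +$828.90 → $0.00
Lowest trial balance = -$828.90 (Apr)
Initial deposit = cushion − low point = $828.90 − (-$828.90) = $1,657.80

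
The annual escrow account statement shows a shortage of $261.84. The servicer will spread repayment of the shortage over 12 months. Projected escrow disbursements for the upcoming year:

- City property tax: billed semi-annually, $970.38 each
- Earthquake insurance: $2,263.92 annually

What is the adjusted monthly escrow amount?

City property tax — $970.38 × 2 = $1,940.76/yr
Earthquake insurance — $2,263.92/yr
Combined annual = $1,940.76 + $2,263.92 = $4,204.68
Per month = $4,204.68 / 12 = $350.39
Monthly shortage recovery: $261.84 ÷ 12 = $21.82
Adjusted monthly = $350.39 + $21.82 = $372.21

$372.21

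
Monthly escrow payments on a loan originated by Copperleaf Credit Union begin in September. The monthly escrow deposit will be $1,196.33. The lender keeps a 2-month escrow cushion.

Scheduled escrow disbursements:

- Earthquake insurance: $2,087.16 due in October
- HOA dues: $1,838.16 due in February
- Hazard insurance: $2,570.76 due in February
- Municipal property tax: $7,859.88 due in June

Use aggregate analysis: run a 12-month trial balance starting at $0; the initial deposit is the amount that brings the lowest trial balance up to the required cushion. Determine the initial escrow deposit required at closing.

$4,785.32

Cushion = 2 × $1,196.33 = $2,392.66
Trial balance (start $0, +$1,196.33 each month, − disbursements):
  Sep: +$1,196.33 → $1,196.33
  Oct: +$1,196.33 − $2,087.16 → $305.50
  Nov: +$1,196.33 → $1,501.83
  Dec: +$1,196.33 → $2,698.16
  Jan: +$1,196.33 → $3,894.49
  Feb: +$1,196.33 − $4,408.92 → $681.90
  Mar: +$1,196.33 → $1,878.23
  Apr: +$1,196.33 → $3,074.56
  May: +$1,196.33 → $4,270.89
  Jun: +$1,196.33 − $7,859.88 → -$2,392.66
  Jul: +$1,196.33 → -$1,196.33
  Aug: +$1,196.33 → $0.00
Lowest trial balance = -$2,392.66 (Jun)
Initial deposit = cushion − low point = $2,392.66 − (-$2,392.66) = $4,785.32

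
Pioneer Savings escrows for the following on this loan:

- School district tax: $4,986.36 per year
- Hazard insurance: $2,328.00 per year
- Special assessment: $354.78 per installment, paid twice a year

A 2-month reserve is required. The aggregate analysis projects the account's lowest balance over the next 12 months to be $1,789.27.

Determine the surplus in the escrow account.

School district tax = $4,986.36
Hazard insurance = $2,328.00
Special assessment = $354.78 × 2 = $709.56
Total annual escrow = $8,023.92
Base monthly escrow = $8,023.92 / 12 = $668.66
Cushion = 2 × $668.66 = $1,337.32
Surplus = $1,789.27 − $1,337.32 = $451.95

$451.95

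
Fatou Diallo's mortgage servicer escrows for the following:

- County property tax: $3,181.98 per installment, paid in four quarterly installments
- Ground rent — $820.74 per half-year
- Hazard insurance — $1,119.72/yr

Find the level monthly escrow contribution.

$1,290.76

County property tax — $3,181.98 × 4 = $12,727.92
Ground rent — $820.74 × 2 = $1,641.48
Hazard insurance — $1,119.72
Yearly total = $12,727.92 + $1,641.48 + $1,119.72 = $15,489.12
Per month = $15,489.12 ÷ 12 = $1,290.76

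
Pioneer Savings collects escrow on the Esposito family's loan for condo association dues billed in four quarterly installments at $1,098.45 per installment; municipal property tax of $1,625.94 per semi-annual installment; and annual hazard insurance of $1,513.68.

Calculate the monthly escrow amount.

$763.28

Condo association dues: $1,098.45 × 4 = $4,393.80 per year
Municipal property tax: $1,625.94 × 2 = $3,251.88 per year
Hazard insurance: $1,513.68 per year
Combined annual = $4,393.80 + $3,251.88 + $1,513.68 = $9,159.36
Monthly = $9,159.36 / 12 = $763.28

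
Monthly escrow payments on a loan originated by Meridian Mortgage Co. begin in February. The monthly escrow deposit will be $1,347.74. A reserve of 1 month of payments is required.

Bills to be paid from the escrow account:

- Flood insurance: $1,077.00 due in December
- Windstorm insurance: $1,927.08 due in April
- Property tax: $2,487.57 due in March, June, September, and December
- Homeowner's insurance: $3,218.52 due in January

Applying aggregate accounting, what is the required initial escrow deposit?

$1,719.17

Cushion = 1 × $1,347.74 = $1,347.74
Trial balance (start $0, +$1,347.74 each month, − disbursements):
  Feb: +$1,347.74 → $1,347.74
  Mar: +$1,347.74 − $2,487.57 → $207.91
  Apr: +$1,347.74 − $1,927.08 → -$371.43
  May: +$1,347.74 → $976.31
  Jun: +$1,347.74 − $2,487.57 → -$163.52
  Jul: +$1,347.74 → $1,184.22
  Aug: +$1,347.74 → $2,531.96
  Sep: +$1,347.74 − $2,487.57 → $1,392.13
  Oct: +$1,347.74 → $2,739.87
  Nov: +$1,347.74 → $4,087.61
  Dec: +$1,347.74 − $3,564.57 → $1,870.78
  Jan: +$1,347.74 − $3,218.52 → $0.00
Lowest trial balance = -$371.43 (Apr)
Initial deposit = cushion − low point = $1,347.74 − (-$371.43) = $1,719.17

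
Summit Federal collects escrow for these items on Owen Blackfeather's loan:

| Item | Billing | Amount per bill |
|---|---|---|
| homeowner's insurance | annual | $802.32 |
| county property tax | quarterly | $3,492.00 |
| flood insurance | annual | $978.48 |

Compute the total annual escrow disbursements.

Homeowner's insurance = $802.32/yr
County property tax = $3,492.00 × 4 = $13,968.00/yr
Flood insurance = $978.48/yr
Total per year = $802.32 + $13,968.00 + $978.48 = $15,748.80

$15,748.80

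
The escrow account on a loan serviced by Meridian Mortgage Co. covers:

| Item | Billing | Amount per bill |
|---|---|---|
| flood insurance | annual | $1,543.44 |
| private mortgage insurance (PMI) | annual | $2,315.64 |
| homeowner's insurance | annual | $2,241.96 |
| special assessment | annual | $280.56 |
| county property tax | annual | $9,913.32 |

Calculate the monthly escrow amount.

Flood insurance = $1,543.44 annually
Private mortgage insurance (PMI) = $2,315.64 annually
Homeowner's insurance = $2,241.96 annually
Special assessment = $280.56 annually
County property tax = $9,913.32 annually
Yearly total = $1,543.44 + $2,315.64 + $2,241.96 + $280.56 + $9,913.32 = $16,294.92
Monthly = $16,294.92 / 12 = $1,357.91

$1,357.91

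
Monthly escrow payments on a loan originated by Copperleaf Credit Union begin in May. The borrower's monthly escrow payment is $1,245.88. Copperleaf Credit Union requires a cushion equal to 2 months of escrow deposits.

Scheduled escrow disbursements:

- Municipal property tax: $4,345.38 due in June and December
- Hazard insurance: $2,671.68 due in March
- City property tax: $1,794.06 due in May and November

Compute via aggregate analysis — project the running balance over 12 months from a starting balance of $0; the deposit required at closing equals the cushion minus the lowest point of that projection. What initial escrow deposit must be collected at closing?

Cushion = 2 × $1,245.88 = $2,491.76
Trial balance (start $0, +$1,245.88 each month, − disbursements):
  May: +$1,245.88 − $1,794.06 → -$548.18
  Jun: +$1,245.88 − $4,345.38 → -$3,647.68
  Jul: +$1,245.88 → -$2,401.80
  Aug: +$1,245.88 → -$1,155.92
  Sep: +$1,245.88 → $89.96
  Oct: +$1,245.88 → $1,335.84
  Nov: +$1,245.88 − $1,794.06 → $787.66
  Dec: +$1,245.88 − $4,345.38 → -$2,311.84
  Jan: +$1,245.88 → -$1,065.96
  Feb: +$1,245.88 → $179.92
  Mar: +$1,245.88 − $2,671.68 → -$1,245.88
  Apr: +$1,245.88 → $0.00
Lowest trial balance = -$3,647.68 (Jun)
Initial deposit = cushion − low point = $2,491.76 − (-$3,647.68) = $6,139.44

$6,139.44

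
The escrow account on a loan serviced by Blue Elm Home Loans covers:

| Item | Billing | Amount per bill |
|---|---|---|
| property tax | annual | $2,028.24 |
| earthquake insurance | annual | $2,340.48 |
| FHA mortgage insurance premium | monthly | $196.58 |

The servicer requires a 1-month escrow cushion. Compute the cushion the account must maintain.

Property tax = $2,028.24 per year
Earthquake insurance = $2,340.48 per year
FHA mortgage insurance premium = $196.58 × 12 = $2,358.96 per year
Combined annual = $2,028.24 + $2,340.48 + $2,358.96 = $6,727.68
Monthly escrow = $6,727.68 / 12 = $560.64
Cushion = 1 × $560.64 = $560.64

$560.64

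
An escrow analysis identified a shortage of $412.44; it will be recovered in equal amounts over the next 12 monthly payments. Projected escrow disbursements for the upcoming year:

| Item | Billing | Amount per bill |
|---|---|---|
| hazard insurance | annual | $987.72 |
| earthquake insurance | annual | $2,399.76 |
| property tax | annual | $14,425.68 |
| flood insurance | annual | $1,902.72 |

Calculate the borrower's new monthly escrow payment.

$1,677.36

Hazard insurance — $987.72 annually
Earthquake insurance — $2,399.76 annually
Property tax — $14,425.68 annually
Flood insurance — $1,902.72 annually
Yearly total = $987.72 + $2,399.76 + $14,425.68 + $1,902.72 = $19,715.88
Base monthly escrow = $19,715.88 ÷ 12 = $1,642.99
Shortage per month = $412.44 / 12 = $34.37
Adjusted monthly = $1,642.99 + $34.37 = $1,677.36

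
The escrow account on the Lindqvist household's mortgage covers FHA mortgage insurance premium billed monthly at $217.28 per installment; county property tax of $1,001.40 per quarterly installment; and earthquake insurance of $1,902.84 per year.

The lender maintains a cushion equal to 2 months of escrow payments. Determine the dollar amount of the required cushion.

$1,419.30

FHA mortgage insurance premium: $217.28 × 12 = $2,607.36 per year
County property tax: $1,001.40 × 4 = $4,005.60 per year
Earthquake insurance: $1,902.84 per year
Combined annual = $2,607.36 + $4,005.60 + $1,902.84 = $8,515.80
Per month = $8,515.80 ÷ 12 = $709.65
Cushion = 2 × $709.65 = $1,419.30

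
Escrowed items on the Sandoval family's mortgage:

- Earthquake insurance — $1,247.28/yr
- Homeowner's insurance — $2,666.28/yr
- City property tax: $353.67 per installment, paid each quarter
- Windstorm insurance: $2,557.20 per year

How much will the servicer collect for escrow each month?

$657.12

Earthquake insurance = $1,247.28
Homeowner's insurance = $2,666.28
City property tax = $353.67 × 4 = $1,414.68
Windstorm insurance = $2,557.20
Yearly total = $7,885.44
Monthly escrow = $7,885.44 ÷ 12 = $657.12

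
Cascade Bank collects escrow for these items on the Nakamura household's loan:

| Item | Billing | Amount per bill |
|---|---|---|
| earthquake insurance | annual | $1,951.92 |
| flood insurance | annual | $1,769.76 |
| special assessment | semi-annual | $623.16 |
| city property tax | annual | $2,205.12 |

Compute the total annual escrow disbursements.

$7,173.12

Earthquake insurance = $1,951.92 per year
Flood insurance = $1,769.76 per year
Special assessment = $623.16 × 2 = $1,246.32 per year
City property tax = $2,205.12 per year
Yearly total = $1,951.92 + $1,769.76 + $1,246.32 + $2,205.12 = $7,173.12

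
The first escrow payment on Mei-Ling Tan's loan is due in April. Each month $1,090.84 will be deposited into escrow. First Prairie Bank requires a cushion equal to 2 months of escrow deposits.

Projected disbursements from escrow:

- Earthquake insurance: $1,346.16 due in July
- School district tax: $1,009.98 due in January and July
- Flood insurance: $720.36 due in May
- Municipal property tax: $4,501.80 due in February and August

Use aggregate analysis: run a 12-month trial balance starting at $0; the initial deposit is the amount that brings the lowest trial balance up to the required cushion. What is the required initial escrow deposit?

Cushion = 2 × $1,090.84 = $2,181.68
Trial balance (start $0, +$1,090.84 each month, − disbursements):
  Apr: +$1,090.84 → $1,090.84
  May: +$1,090.84 − $720.36 → $1,461.32
  Jun: +$1,090.84 → $2,552.16
  Jul: +$1,090.84 − $2,356.14 → $1,286.86
  Aug: +$1,090.84 − $4,501.80 → -$2,124.10
  Sep: +$1,090.84 → -$1,033.26
  Oct: +$1,090.84 → $57.58
  Nov: +$1,090.84 → $1,148.42
  Dec: +$1,090.84 → $2,239.26
  Jan: +$1,090.84 − $1,009.98 → $2,320.12
  Feb: +$1,090.84 − $4,501.80 → -$1,090.84
  Mar: +$1,090.84 → $0.00
Lowest trial balance = -$2,124.10 (Aug)
Initial deposit = cushion − low point = $2,181.68 − (-$2,124.10) = $4,305.78

$4,305.78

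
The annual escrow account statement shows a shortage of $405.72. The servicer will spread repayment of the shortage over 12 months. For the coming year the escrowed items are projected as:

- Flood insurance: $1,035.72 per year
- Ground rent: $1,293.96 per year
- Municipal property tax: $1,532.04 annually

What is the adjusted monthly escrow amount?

$355.62

Flood insurance — $1,035.72
Ground rent — $1,293.96
Municipal property tax — $1,532.04
Combined annual = $3,861.72
Per month = $3,861.72 / 12 = $321.81
Shortage per month = $405.72 / 12 = $33.81
New monthly escrow = $321.81 + $33.81 = $355.62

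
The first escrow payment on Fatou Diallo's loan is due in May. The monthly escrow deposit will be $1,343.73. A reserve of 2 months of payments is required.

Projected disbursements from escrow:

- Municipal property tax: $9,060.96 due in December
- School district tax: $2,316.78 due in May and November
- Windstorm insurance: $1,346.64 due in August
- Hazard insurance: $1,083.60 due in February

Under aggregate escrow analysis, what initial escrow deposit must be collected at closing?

$6,978.78

Cushion = 2 × $1,343.73 = $2,687.46
Trial balance (start $0, +$1,343.73 each month, − disbursements):
  May: +$1,343.73 − $2,316.78 → -$973.05
  Jun: +$1,343.73 → $370.68
  Jul: +$1,343.73 → $1,714.41
  Aug: +$1,343.73 − $1,346.64 → $1,711.50
  Sep: +$1,343.73 → $3,055.23
  Oct: +$1,343.73 → $4,398.96
  Nov: +$1,343.73 − $2,316.78 → $3,425.91
  Dec: +$1,343.73 − $9,060.96 → -$4,291.32
  Jan: +$1,343.73 → -$2,947.59
  Feb: +$1,343.73 − $1,083.60 → -$2,687.46
  Mar: +$1,343.73 → -$1,343.73
  Apr: +$1,343.73 → $0.00
Lowest trial balance = -$4,291.32 (Dec)
Initial deposit = cushion − low point = $2,687.46 − (-$4,291.32) = $6,978.78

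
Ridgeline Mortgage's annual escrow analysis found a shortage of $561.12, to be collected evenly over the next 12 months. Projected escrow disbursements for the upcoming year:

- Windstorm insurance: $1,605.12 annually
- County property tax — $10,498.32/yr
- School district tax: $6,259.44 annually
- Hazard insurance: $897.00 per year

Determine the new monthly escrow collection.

$1,651.75

Windstorm insurance = $1,605.12 annually
County property tax = $10,498.32 annually
School district tax = $6,259.44 annually
Hazard insurance = $897.00 annually
Annual escrow total = $19,259.88
Per month = $19,259.88 ÷ 12 = $1,604.99
Shortage per month = $561.12 / 12 = $46.76
New monthly escrow = $1,604.99 + $46.76 = $1,651.75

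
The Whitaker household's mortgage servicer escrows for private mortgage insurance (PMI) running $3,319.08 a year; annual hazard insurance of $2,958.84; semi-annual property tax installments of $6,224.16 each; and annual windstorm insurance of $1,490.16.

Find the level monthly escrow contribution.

$1,684.70

Private mortgage insurance (PMI): $3,319.08
Hazard insurance: $2,958.84
Property tax: $6,224.16 × 2 = $12,448.32
Windstorm insurance: $1,490.16
Yearly total = $3,319.08 + $2,958.84 + $12,448.32 + $1,490.16 = $20,216.40
Base monthly escrow = $20,216.40 / 12 = $1,684.70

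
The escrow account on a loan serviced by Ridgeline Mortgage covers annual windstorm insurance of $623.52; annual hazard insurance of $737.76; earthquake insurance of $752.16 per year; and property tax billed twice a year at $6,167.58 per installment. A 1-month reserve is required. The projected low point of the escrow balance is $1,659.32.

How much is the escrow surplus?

$455.27

Windstorm insurance = $623.52 annually
Hazard insurance = $737.76 annually
Earthquake insurance = $752.16 annually
Property tax = $6,167.58 × 2 = $12,335.16 annually
Combined annual = $623.52 + $737.76 + $752.16 + $12,335.16 = $14,448.60
Monthly escrow = $14,448.60 ÷ 12 = $1,204.05
Cushion = 1 × $1,204.05 = $1,204.05
Excess over cushion: $1,659.32 − $1,204.05 = $455.27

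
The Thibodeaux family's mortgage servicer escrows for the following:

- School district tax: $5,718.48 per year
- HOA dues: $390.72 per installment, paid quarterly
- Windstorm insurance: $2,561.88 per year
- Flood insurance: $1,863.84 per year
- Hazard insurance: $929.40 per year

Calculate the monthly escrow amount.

$1,053.04

School district tax = $5,718.48 per year
HOA dues = $390.72 × 4 = $1,562.88 per year
Windstorm insurance = $2,561.88 per year
Flood insurance = $1,863.84 per year
Hazard insurance = $929.40 per year
Total annual escrow = $12,636.48
Base monthly escrow = $12,636.48 / 12 = $1,053.04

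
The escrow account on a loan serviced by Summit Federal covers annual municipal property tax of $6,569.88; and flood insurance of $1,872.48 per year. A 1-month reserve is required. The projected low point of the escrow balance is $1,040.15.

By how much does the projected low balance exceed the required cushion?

$336.62

Municipal property tax — $6,569.88/yr
Flood insurance — $1,872.48/yr
Total annual escrow = $6,569.88 + $1,872.48 = $8,442.36
Base monthly escrow = $8,442.36 / 12 = $703.53
Required cushion = 1 × $703.53 = $703.53
Surplus = $1,040.15 − $703.53 = $336.62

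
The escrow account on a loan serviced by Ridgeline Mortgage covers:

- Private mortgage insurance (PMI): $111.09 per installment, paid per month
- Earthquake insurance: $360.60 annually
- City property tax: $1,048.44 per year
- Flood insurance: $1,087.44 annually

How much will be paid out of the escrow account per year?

Private mortgage insurance (PMI) = $111.09 × 12 = $1,333.08/yr
Earthquake insurance = $360.60/yr
City property tax = $1,048.44/yr
Flood insurance = $1,087.44/yr
Total annual escrow = $1,333.08 + $360.60 + $1,048.44 + $1,087.44 = $3,829.56

$3,829.56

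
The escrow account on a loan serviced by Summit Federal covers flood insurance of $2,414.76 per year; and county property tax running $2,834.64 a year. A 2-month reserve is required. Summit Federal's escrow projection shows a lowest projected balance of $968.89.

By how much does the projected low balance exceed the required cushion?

$93.99

Flood insurance = $2,414.76/yr
County property tax = $2,834.64/yr
Total annual escrow = $2,414.76 + $2,834.64 = $5,249.40
Base monthly escrow = $5,249.40 ÷ 12 = $437.45
Required reserve = 2 × $437.45 = $874.90
Surplus = $968.89 − $874.90 = $93.99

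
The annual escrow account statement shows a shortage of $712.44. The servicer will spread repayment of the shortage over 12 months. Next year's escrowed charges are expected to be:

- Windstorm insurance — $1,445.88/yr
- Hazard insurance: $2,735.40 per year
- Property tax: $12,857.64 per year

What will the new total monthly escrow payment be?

$1,479.28

Windstorm insurance = $1,445.88 per year
Hazard insurance = $2,735.40 per year
Property tax = $12,857.64 per year
Annual escrow total = $17,038.92
Monthly escrow = $17,038.92 ÷ 12 = $1,419.91
Shortage per month = $712.44 ÷ 12 = $59.37
Adjusted monthly = $1,419.91 + $59.37 = $1,479.28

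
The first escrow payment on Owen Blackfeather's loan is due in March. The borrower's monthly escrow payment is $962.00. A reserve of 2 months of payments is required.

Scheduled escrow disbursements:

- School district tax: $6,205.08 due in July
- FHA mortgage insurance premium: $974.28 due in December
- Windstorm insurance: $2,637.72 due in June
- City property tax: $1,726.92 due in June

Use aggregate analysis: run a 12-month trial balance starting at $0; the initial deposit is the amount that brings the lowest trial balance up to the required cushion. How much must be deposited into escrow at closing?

$7,683.72

Cushion = 2 × $962.00 = $1,924.00
Trial balance (start $0, +$962.00 each month, − disbursements):
  Mar: +$962.00 → $962.00
  Apr: +$962.00 → $1,924.00
  May: +$962.00 → $2,886.00
  Jun: +$962.00 − $4,364.64 → -$516.64
  Jul: +$962.00 − $6,205.08 → -$5,759.72
  Aug: +$962.00 → -$4,797.72
  Sep: +$962.00 → -$3,835.72
  Oct: +$962.00 → -$2,873.72
  Nov: +$962.00 → -$1,911.72
  Dec: +$962.00 − $974.28 → -$1,924.00
  Jan: +$962.00 → -$962.00
  Feb: +$962.00 → $0.00
Lowest trial balance = -$5,759.72 (Jul)
Initial deposit = cushion − low point = $1,924.00 − (-$5,759.72) = $7,683.72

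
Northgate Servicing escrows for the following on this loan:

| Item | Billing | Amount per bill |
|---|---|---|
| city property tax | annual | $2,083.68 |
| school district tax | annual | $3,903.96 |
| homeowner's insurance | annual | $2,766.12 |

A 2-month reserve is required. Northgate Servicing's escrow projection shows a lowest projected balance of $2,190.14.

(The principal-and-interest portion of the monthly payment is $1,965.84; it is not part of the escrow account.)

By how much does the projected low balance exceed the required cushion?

$731.18

City property tax — $2,083.68 per year
School district tax — $3,903.96 per year
Homeowner's insurance — $2,766.12 per year
Combined annual = $8,753.76
Monthly escrow = $8,753.76 ÷ 12 = $729.48
Required reserve = 2 × $729.48 = $1,458.96
Surplus = $2,190.14 − $1,458.96 = $731.18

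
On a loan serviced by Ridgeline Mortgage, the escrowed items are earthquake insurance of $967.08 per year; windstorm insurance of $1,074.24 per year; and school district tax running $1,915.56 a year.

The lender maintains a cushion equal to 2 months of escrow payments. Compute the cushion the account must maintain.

Earthquake insurance: $967.08/yr
Windstorm insurance: $1,074.24/yr
School district tax: $1,915.56/yr
Total annual escrow = $967.08 + $1,074.24 + $1,915.56 = $3,956.88
Base monthly escrow = $3,956.88 ÷ 12 = $329.74
Required cushion = 2 × $329.74 = $659.48

$659.48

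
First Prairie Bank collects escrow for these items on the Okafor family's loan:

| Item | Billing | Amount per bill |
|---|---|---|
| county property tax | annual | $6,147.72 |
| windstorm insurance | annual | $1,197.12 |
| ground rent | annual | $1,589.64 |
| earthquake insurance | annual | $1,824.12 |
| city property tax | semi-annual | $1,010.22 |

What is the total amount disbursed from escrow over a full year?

$12,779.04

County property tax — $6,147.72
Windstorm insurance — $1,197.12
Ground rent — $1,589.64
Earthquake insurance — $1,824.12
City property tax — $1,010.22 × 2 = $2,020.44
Total annual escrow = $6,147.72 + $1,197.12 + $1,589.64 + $1,824.12 + $2,020.44 = $12,779.04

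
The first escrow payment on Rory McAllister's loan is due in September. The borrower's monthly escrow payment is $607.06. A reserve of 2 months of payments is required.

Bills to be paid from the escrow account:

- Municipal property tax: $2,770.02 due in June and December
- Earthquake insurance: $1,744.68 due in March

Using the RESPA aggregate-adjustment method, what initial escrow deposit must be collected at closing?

Cushion = 2 × $607.06 = $1,214.12
Trial balance (start $0, +$607.06 each month, − disbursements):
  Sep: +$607.06 → $607.06
  Oct: +$607.06 → $1,214.12
  Nov: +$607.06 → $1,821.18
  Dec: +$607.06 − $2,770.02 → -$341.78
  Jan: +$607.06 → $265.28
  Feb: +$607.06 → $872.34
  Mar: +$607.06 − $1,744.68 → -$265.28
  Apr: +$607.06 → $341.78
  May: +$607.06 → $948.84
  Jun: +$607.06 − $2,770.02 → -$1,214.12
  Jul: +$607.06 → -$607.06
  Aug: +$607.06 → $0.00
Lowest trial balance = -$1,214.12 (Jun)
Initial deposit = cushion − low point = $1,214.12 − (-$1,214.12) = $2,428.24

$2,428.24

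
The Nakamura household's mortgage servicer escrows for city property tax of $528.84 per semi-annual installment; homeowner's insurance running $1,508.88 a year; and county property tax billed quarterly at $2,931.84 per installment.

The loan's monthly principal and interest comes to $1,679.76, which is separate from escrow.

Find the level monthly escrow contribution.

$1,191.16

City property tax — $528.84 × 2 = $1,057.68 per year
Homeowner's insurance — $1,508.88 per year
County property tax — $2,931.84 × 4 = $11,727.36 per year
Yearly total = $14,293.92
Monthly = $14,293.92 / 12 = $1,191.16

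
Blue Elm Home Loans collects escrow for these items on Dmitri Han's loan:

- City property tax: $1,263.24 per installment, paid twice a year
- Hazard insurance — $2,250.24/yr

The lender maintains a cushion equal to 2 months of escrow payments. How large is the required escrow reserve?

$796.12

City property tax = $1,263.24 × 2 = $2,526.48
Hazard insurance = $2,250.24
Yearly total = $2,526.48 + $2,250.24 = $4,776.72
Monthly escrow = $4,776.72 ÷ 12 = $398.06
Cushion = 2 × $398.06 = $796.12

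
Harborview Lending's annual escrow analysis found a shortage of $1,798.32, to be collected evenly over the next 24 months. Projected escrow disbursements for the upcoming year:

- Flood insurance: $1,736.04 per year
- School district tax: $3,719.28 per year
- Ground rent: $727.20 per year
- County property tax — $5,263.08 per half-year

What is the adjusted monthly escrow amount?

$1,467.32

Flood insurance = $1,736.04 per year
School district tax = $3,719.28 per year
Ground rent = $727.20 per year
County property tax = $5,263.08 × 2 = $10,526.16 per year
Total annual escrow = $16,708.68
Per month = $16,708.68 / 12 = $1,392.39
Monthly shortage recovery: $1,798.32 / 24 = $74.93
New monthly escrow = $1,392.39 + $74.93 = $1,467.32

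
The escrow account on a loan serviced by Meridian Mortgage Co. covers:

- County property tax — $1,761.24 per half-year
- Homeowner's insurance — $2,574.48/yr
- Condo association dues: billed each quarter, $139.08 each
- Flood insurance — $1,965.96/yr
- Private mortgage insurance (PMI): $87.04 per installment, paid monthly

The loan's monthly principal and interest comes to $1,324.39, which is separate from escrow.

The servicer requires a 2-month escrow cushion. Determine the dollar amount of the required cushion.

County property tax: $1,761.24 × 2 = $3,522.48 annually
Homeowner's insurance: $2,574.48 annually
Condo association dues: $139.08 × 4 = $556.32 annually
Flood insurance: $1,965.96 annually
Private mortgage insurance (PMI): $87.04 × 12 = $1,044.48 annually
Annual escrow total = $9,663.72
Monthly = $9,663.72 ÷ 12 = $805.31
Reserve = 2 × $805.31 = $1,610.62

$1,610.62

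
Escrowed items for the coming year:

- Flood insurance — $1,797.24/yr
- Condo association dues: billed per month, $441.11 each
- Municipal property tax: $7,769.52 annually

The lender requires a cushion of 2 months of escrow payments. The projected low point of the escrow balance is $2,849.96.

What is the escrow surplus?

Flood insurance: $1,797.24/yr
Condo association dues: $441.11 × 12 = $5,293.32/yr
Municipal property tax: $7,769.52/yr
Total annual escrow = $1,797.24 + $5,293.32 + $7,769.52 = $14,860.08
Monthly = $14,860.08 / 12 = $1,238.34
Cushion = 2 × $1,238.34 = $2,476.68
Excess over cushion: $2,849.96 − $2,476.68 = $373.28

$373.28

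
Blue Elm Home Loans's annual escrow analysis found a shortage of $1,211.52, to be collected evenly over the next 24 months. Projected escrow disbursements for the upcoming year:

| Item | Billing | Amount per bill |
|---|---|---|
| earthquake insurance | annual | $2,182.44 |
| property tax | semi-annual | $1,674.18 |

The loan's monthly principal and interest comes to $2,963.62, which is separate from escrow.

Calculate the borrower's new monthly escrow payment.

Earthquake insurance: $2,182.44/yr
Property tax: $1,674.18 × 2 = $3,348.36/yr
Combined annual = $2,182.44 + $3,348.36 = $5,530.80
Monthly escrow = $5,530.80 / 12 = $460.90
Shortage spread = $1,211.52 ÷ 24 = $50.48/mo
New monthly escrow = $460.90 + $50.48 = $511.38

$511.38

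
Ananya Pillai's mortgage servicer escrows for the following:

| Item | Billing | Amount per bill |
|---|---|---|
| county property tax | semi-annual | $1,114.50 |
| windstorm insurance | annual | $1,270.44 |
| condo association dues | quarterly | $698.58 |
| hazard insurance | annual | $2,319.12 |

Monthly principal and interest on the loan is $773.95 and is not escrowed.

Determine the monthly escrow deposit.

$717.74

County property tax = $1,114.50 × 2 = $2,229.00/yr
Windstorm insurance = $1,270.44/yr
Condo association dues = $698.58 × 4 = $2,794.32/yr
Hazard insurance = $2,319.12/yr
Annual escrow total = $8,612.88
Base monthly escrow = $8,612.88 / 12 = $717.74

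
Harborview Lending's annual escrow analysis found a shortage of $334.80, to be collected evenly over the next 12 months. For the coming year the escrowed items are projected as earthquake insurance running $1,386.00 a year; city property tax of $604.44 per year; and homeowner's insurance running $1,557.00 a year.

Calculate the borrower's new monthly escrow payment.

Earthquake insurance = $1,386.00 per year
City property tax = $604.44 per year
Homeowner's insurance = $1,557.00 per year
Total per year = $1,386.00 + $604.44 + $1,557.00 = $3,547.44
Base monthly escrow = $3,547.44 / 12 = $295.62
Shortage per month = $334.80 / 12 = $27.90
New monthly escrow = $295.62 + $27.90 = $323.52

$323.52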